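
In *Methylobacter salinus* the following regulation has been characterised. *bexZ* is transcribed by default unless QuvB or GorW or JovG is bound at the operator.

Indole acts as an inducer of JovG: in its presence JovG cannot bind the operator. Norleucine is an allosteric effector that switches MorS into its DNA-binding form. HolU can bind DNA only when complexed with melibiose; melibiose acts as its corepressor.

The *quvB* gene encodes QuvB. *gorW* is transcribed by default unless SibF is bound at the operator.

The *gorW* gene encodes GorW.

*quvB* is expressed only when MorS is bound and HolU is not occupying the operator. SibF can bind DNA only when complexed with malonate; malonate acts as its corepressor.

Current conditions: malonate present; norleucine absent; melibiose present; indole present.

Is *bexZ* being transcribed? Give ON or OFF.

Melibiose is present, so HolU is active.
Norleucine is absent, so MorS is inactive.
With repressor HolU bound, *quvB* is not transcribed.
So QuvB is not produced.
Malonate is present, so SibF is active.
With repressor SibF bound, *gorW* is not transcribed.
So GorW is not produced.
Indole is present, so JovG is inactive.
With no repressor bound, *bexZ* is transcribed.

ON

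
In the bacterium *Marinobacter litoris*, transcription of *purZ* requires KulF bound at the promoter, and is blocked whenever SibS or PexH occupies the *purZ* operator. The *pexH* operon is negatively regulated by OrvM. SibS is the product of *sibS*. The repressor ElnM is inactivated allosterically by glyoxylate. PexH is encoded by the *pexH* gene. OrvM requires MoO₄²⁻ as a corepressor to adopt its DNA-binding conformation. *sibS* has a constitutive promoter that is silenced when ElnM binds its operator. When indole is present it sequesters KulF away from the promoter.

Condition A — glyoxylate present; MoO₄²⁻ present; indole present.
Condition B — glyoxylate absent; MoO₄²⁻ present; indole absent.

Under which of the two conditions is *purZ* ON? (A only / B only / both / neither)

B only

Condition A:
Glyoxylate is present, so ElnM is inactive.
With no repressor bound, *sibS* is transcribed.
So SibS is produced and active.
MoO₄²⁻ is present, so OrvM is active.
With repressor OrvM bound, *pexH* is not transcribed.
So PexH is not produced.
Indole is present, so KulF is inactive.
With repressor SibS bound, *purZ* is not transcribed.
→ *purZ* is OFF in A.
Condition B:
Glyoxylate is absent, so ElnM is active.
With repressor ElnM bound, *sibS* is not transcribed.
So SibS is not produced.
MoO₄²⁻ is present, so OrvM is active.
With repressor OrvM bound, *pexH* is not transcribed.
So PexH is not produced.
Indole is absent, so KulF is active.
No repressor is bound and KulF is active, so *purZ* is transcribed.
→ *purZ* is ON in B.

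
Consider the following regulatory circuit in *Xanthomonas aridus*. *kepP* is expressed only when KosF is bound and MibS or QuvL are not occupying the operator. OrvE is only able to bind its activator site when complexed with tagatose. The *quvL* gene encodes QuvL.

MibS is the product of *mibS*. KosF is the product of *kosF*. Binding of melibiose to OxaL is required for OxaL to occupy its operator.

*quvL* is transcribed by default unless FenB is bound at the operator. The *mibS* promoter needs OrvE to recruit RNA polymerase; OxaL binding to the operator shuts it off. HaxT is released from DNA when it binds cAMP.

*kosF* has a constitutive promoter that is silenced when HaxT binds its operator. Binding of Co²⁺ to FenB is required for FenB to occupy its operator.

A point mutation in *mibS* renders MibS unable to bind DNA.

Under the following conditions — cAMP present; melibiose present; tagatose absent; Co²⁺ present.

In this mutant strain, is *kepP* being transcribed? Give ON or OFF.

ON

MibS is non-functional in this strain, so it has no effect.
cAMP is present, so HaxT is inactive.
With no repressor bound, *kosF* is transcribed.
So KosF is produced and active.
Co²⁺ is present, so FenB is active.
With repressor FenB bound, *quvL* is not transcribed.
So QuvL is not produced.
No repressor is bound and KosF is active, so *kepP* is transcribed.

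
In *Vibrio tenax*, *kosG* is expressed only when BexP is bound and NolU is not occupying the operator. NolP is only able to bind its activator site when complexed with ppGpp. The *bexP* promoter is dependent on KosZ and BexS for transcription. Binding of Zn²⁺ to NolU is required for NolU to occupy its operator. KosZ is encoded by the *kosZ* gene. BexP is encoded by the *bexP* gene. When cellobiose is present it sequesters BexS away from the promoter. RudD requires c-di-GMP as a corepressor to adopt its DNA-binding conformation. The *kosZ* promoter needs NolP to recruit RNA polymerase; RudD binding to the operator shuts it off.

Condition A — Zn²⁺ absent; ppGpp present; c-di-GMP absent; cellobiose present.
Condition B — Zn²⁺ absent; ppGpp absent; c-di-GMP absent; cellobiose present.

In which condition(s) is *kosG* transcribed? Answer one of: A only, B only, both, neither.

neither

Condition A:
Zn²⁺ is absent, so NolU is inactive.
ppGpp is present, so NolP is active.
c-di-GMP is absent, so RudD is inactive.
No repressor is bound and NolP is active, so *kosZ* is transcribed.
So KosZ is produced and active.
Cellobiose is present, so BexS is inactive.
Required activator BexS is absent, so *bexP* is not transcribed.
So BexP is not produced.
Required activator BexP is absent, so *kosG* is not transcribed.
→ *kosG* is OFF in A.
Condition B:
Zn²⁺ is absent, so NolU is inactive.
ppGpp is absent, so NolP is inactive.
c-di-GMP is absent, so RudD is inactive.
Required activator NolP is absent, so *kosZ* is not transcribed.
So KosZ is not produced.
Cellobiose is present, so BexS is inactive.
Required activator KosZ is absent, so *bexP* is not transcribed.
So BexP is not produced.
Required activator BexP is absent, so *kosG* is not transcribed.
→ *kosG* is OFF in B.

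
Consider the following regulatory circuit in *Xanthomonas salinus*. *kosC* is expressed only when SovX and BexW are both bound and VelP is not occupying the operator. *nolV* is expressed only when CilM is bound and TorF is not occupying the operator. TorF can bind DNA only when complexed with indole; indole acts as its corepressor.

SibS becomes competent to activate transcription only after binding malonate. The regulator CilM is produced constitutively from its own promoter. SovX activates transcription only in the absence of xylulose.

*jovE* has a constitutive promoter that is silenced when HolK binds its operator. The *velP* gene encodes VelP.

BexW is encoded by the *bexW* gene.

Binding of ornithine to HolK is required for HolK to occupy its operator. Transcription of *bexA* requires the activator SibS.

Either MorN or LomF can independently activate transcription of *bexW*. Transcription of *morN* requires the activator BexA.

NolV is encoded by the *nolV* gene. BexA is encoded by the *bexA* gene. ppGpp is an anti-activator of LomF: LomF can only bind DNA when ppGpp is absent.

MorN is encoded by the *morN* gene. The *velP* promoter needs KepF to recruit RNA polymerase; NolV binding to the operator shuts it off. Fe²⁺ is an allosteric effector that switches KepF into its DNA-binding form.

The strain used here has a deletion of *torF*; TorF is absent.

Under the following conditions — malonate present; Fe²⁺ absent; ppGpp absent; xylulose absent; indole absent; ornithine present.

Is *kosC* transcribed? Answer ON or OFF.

Fe²⁺ is absent, so KepF is inactive.
TorF is non-functional in this strain, so it has no effect.
CilM is produced constitutively and is active.
No repressor is bound and CilM is active, so *nolV* is transcribed.
So NolV is produced and active.
With repressor NolV bound, *velP* is not transcribed.
So VelP is not produced.
Xylulose is absent, so SovX is active.
Malonate is present, so SibS is active.
No repressor is bound and SibS is active, so *bexA* is transcribed.
So BexA is produced and active.
No repressor is bound and BexA is active, so *morN* is transcribed.
So MorN is produced and active.
ppGpp is absent, so LomF is active.
Activator MorN is present, so *bexW* is transcribed.
So BexW is produced and active.
No repressor is bound and SovX and BexW are active, so *kosC* is transcribed.

ON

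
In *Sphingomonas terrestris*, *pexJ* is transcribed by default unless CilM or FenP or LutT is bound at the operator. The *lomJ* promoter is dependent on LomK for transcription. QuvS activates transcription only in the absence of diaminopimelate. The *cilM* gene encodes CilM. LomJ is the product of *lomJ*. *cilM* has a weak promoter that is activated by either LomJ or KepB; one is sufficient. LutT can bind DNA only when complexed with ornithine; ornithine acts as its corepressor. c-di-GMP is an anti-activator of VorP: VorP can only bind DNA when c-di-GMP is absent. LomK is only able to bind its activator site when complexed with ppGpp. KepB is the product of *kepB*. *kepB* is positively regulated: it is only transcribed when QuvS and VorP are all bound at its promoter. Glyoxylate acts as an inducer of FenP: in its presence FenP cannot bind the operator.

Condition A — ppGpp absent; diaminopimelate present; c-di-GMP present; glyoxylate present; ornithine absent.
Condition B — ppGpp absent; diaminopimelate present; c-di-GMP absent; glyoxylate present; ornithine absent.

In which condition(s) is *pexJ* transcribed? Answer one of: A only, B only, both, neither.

Condition A:
ppGpp is absent, so LomK is inactive.
Required activator LomK is absent, so *lomJ* is not transcribed.
So LomJ is not produced.
Diaminopimelate is present, so QuvS is inactive.
c-di-GMP is present, so VorP is inactive.
Required activator QuvS is absent, so *kepB* is not transcribed.
So KepB is not produced.
No activator is available at the *cilM* promoter, so *cilM* is not transcribed.
So CilM is not produced.
Glyoxylate is present, so FenP is inactive.
Ornithine is absent, so LutT is inactive.
With no repressor bound, *pexJ* is transcribed.
→ *pexJ* is ON in A.
Condition B:
ppGpp is absent, so LomK is inactive.
Required activator LomK is absent, so *lomJ* is not transcribed.
So LomJ is not produced.
Diaminopimelate is present, so QuvS is inactive.
c-di-GMP is absent, so VorP is active.
Required activator QuvS is absent, so *kepB* is not transcribed.
So KepB is not produced.
No activator is available at the *cilM* promoter, so *cilM* is not transcribed.
So CilM is not produced.
Glyoxylate is present, so FenP is inactive.
Ornithine is absent, so LutT is inactive.
With no repressor bound, *pexJ* is transcribed.
→ *pexJ* is ON in B.

both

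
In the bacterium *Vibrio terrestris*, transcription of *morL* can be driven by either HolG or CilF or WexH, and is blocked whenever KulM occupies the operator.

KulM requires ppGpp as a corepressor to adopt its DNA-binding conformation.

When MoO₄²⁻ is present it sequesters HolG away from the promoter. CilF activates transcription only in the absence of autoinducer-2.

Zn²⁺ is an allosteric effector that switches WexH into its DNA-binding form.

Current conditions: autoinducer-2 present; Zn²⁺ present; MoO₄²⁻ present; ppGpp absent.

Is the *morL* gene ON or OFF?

MoO₄²⁻ is present, so HolG is inactive.
Autoinducer-2 is present, so CilF is inactive.
Zn²⁺ is present, so WexH is active.
ppGpp is absent, so KulM is inactive.
Activator WexH is present, so *morL* is transcribed.

ON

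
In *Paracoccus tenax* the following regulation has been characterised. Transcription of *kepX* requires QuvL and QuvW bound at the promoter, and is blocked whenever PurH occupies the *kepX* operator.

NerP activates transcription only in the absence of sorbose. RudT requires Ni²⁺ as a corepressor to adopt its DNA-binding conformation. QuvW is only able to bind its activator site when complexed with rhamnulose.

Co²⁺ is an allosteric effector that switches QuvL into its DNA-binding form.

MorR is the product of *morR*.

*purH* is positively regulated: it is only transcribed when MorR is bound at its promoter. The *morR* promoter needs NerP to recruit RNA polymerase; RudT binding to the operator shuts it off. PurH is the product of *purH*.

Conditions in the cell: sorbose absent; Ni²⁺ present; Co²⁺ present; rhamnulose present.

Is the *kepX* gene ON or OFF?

Co²⁺ is present, so QuvL is active.
Rhamnulose is present, so QuvW is active.
Sorbose is absent, so NerP is active.
Ni²⁺ is present, so RudT is active.
With repressor RudT bound, *morR* is not transcribed.
So MorR is not produced.
Required activator MorR is absent, so *purH* is not transcribed.
So PurH is not produced.
No repressor is bound and QuvL and QuvW are active, so *kepX* is transcribed.

ON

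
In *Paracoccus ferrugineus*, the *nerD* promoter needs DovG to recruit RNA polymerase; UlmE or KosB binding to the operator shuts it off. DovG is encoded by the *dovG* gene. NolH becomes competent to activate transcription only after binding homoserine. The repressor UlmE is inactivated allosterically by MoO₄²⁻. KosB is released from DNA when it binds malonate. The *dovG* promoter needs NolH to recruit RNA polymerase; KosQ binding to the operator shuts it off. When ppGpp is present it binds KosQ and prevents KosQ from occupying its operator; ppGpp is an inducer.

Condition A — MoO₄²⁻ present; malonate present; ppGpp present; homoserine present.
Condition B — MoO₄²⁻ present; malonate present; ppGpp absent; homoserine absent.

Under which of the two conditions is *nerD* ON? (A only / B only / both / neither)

Condition A:
MoO₄²⁻ is present, so UlmE is inactive.
Malonate is present, so KosB is inactive.
ppGpp is present, so KosQ is inactive.
Homoserine is present, so NolH is active.
No repressor is bound and NolH is active, so *dovG* is transcribed.
So DovG is produced and active.
No repressor is bound and DovG is active, so *nerD* is transcribed.
→ *nerD* is ON in A.
Condition B:
MoO₄²⁻ is present, so UlmE is inactive.
Malonate is present, so KosB is inactive.
ppGpp is absent, so KosQ is active.
Homoserine is absent, so NolH is inactive.
With repressor KosQ bound, *dovG* is not transcribed.
So DovG is not produced.
Required activator DovG is absent, so *nerD* is not transcribed.
→ *nerD* is OFF in B.

A only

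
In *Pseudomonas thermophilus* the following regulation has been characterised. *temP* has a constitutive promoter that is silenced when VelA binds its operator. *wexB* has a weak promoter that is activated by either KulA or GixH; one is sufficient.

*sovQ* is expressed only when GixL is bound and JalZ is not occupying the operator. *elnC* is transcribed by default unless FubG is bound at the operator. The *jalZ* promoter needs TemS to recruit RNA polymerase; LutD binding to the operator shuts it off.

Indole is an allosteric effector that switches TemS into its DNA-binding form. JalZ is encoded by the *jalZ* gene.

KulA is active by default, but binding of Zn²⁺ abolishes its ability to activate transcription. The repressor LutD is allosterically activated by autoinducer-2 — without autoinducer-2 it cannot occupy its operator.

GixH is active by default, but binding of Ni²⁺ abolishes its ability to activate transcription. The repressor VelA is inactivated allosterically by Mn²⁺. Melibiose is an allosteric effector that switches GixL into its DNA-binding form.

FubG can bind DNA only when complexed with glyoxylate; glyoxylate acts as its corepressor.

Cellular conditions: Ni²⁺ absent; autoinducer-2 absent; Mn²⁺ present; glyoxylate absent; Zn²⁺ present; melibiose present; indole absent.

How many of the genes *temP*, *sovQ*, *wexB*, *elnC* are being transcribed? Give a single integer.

4

Mn²⁺ is present, so VelA is inactive.
With no repressor bound, *temP* is transcribed.
→ *temP* is ON.
Melibiose is present, so GixL is active.
Indole is absent, so TemS is inactive.
Autoinducer-2 is absent, so LutD is inactive.
Required activator TemS is absent, so *jalZ* is not transcribed.
So JalZ is not produced.
No repressor is bound and GixL is active, so *sovQ* is transcribed.
→ *sovQ* is ON.
Zn²⁺ is present, so KulA is inactive.
Ni²⁺ is absent, so GixH is active.
Activator GixH is present, so *wexB* is transcribed.
→ *wexB* is ON.
Glyoxylate is absent, so FubG is inactive.
With no repressor bound, *elnC* is transcribed.
→ *elnC* is ON.
4 of the 4 genes are transcribed.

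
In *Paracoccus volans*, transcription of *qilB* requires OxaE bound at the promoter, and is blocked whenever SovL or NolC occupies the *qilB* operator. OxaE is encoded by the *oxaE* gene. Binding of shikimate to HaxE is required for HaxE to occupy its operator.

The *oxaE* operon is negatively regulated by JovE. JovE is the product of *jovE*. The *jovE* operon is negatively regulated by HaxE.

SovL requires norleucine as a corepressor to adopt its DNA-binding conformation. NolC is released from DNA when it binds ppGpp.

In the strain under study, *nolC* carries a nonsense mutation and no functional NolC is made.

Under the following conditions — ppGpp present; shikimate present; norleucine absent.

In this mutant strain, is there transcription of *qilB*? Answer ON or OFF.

ON

Norleucine is absent, so SovL is inactive.
NolC is non-functional in this strain, so it has no effect.
Shikimate is present, so HaxE is active.
With repressor HaxE bound, *jovE* is not transcribed.
So JovE is not produced.
With no repressor bound, *oxaE* is transcribed.
So OxaE is produced and active.
No repressor is bound and OxaE is active, so *qilB* is transcribed.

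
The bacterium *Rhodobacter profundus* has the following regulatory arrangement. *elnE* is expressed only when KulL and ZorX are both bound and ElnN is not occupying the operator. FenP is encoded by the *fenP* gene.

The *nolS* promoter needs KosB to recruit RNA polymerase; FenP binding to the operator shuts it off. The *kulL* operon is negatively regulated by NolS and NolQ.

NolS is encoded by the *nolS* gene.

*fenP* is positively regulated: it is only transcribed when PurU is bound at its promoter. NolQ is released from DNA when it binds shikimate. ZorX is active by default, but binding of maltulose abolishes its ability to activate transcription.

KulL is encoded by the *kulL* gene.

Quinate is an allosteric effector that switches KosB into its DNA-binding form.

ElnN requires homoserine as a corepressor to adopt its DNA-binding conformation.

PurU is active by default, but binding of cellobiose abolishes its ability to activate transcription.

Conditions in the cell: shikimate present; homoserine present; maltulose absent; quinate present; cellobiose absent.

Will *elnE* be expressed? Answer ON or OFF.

OFF

Quinate is present, so KosB is active.
Cellobiose is absent, so PurU is active.
No repressor is bound and PurU is active, so *fenP* is transcribed.
So FenP is produced and active.
With repressor FenP bound, *nolS* is not transcribed.
So NolS is not produced.
Shikimate is present, so NolQ is inactive.
With no repressor bound, *kulL* is transcribed.
So KulL is produced and active.
Maltulose is absent, so ZorX is active.
Homoserine is present, so ElnN is active.
With repressor ElnN bound, *elnE* is not transcribed.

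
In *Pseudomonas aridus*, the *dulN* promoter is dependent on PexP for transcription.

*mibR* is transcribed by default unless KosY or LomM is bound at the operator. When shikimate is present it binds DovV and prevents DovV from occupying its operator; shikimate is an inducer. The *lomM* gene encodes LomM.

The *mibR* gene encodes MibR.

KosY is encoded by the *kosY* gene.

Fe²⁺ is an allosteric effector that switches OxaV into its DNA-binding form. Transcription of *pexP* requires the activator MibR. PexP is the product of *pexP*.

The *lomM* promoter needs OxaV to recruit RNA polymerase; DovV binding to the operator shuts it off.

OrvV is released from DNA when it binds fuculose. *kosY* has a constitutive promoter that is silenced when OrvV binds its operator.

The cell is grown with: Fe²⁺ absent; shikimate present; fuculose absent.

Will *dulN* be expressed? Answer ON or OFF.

Fuculose is absent, so OrvV is active.
With repressor OrvV bound, *kosY* is not transcribed.
So KosY is not produced.
Fe²⁺ is absent, so OxaV is inactive.
Shikimate is present, so DovV is inactive.
Required activator OxaV is absent, so *lomM* is not transcribed.
So LomM is not produced.
With no repressor bound, *mibR* is transcribed.
So MibR is produced and active.
No repressor is bound and MibR is active, so *pexP* is transcribed.
So PexP is produced and active.
No repressor is bound and PexP is active, so *dulN* is transcribed.

ON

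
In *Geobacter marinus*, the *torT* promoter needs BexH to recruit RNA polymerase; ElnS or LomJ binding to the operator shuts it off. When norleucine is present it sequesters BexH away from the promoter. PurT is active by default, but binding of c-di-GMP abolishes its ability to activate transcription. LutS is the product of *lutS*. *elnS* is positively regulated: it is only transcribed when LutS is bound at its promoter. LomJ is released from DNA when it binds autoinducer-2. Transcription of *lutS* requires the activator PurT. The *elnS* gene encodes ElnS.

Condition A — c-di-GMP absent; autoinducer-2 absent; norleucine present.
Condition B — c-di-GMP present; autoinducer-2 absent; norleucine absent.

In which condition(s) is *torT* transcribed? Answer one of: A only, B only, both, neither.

Condition A:
c-di-GMP is absent, so PurT is active.
No repressor is bound and PurT is active, so *lutS* is transcribed.
So LutS is produced and active.
No repressor is bound and LutS is active, so *elnS* is transcribed.
So ElnS is produced and active.
Autoinducer-2 is absent, so LomJ is active.
Norleucine is present, so BexH is inactive.
With repressor ElnS bound, *torT* is not transcribed.
→ *torT* is OFF in A.
Condition B:
c-di-GMP is present, so PurT is inactive.
Required activator PurT is absent, so *lutS* is not transcribed.
So LutS is not produced.
Required activator LutS is absent, so *elnS* is not transcribed.
So ElnS is not produced.
Autoinducer-2 is absent, so LomJ is active.
Norleucine is absent, so BexH is active.
With repressor LomJ bound, *torT* is not transcribed.
→ *torT* is OFF in B.

neither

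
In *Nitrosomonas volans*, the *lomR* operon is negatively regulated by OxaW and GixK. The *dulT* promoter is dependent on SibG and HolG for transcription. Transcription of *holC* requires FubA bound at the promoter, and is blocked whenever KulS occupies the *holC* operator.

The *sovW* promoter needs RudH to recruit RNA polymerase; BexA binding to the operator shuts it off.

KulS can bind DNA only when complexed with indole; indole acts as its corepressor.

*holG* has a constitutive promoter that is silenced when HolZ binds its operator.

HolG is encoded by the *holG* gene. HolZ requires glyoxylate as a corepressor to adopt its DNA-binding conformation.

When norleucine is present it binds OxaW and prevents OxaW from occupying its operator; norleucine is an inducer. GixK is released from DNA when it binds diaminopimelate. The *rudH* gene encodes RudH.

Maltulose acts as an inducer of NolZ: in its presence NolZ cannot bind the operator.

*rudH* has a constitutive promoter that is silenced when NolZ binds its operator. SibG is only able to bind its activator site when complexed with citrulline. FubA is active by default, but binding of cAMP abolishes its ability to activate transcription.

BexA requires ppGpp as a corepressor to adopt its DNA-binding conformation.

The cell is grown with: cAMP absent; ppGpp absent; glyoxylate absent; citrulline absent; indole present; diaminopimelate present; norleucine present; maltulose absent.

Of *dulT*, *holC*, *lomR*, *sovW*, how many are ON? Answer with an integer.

Citrulline is absent, so SibG is inactive.
Glyoxylate is absent, so HolZ is inactive.
With no repressor bound, *holG* is transcribed.
So HolG is produced and active.
Required activator SibG is absent, so *dulT* is not transcribed.
→ *dulT* is OFF.
cAMP is absent, so FubA is active.
Indole is present, so KulS is active.
With repressor KulS bound, *holC* is not transcribed.
→ *holC* is OFF.
Norleucine is present, so OxaW is inactive.
Diaminopimelate is present, so GixK is inactive.
With no repressor bound, *lomR* is transcribed.
→ *lomR* is ON.
Maltulose is absent, so NolZ is active.
With repressor NolZ bound, *rudH* is not transcribed.
So RudH is not produced.
ppGpp is absent, so BexA is inactive.
Required activator RudH is absent, so *sovW* is not transcribed.
→ *sovW* is OFF.
1 of the 4 genes is transcribed.

1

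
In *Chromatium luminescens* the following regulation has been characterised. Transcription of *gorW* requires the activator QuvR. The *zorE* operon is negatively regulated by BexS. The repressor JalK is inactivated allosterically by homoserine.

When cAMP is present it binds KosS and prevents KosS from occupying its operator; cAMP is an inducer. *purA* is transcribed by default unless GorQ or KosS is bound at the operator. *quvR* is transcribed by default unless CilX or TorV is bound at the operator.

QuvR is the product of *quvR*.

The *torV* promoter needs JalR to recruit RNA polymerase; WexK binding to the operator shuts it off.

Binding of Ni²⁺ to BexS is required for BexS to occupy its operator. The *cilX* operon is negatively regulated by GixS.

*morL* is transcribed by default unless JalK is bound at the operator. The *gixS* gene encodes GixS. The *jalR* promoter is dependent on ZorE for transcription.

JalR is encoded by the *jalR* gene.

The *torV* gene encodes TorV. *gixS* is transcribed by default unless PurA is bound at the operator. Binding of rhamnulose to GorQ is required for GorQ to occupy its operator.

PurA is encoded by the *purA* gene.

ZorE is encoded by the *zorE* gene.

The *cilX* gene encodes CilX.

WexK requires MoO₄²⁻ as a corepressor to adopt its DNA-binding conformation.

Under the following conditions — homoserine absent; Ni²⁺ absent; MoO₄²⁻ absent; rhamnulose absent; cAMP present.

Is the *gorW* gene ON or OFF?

Rhamnulose is absent, so GorQ is inactive.
cAMP is present, so KosS is inactive.
With no repressor bound, *purA* is transcribed.
So PurA is produced and active.
With repressor PurA bound, *gixS* is not transcribed.
So GixS is not produced.
With no repressor bound, *cilX* is transcribed.
So CilX is produced and active.
Ni²⁺ is absent, so BexS is inactive.
With no repressor bound, *zorE* is transcribed.
So ZorE is produced and active.
No repressor is bound and ZorE is active, so *jalR* is transcribed.
So JalR is produced and active.
MoO₄²⁻ is absent, so WexK is inactive.
No repressor is bound and JalR is active, so *torV* is transcribed.
So TorV is produced and active.
With repressor CilX bound, *quvR* is not transcribed.
So QuvR is not produced.
Required activator QuvR is absent, so *gorW* is not transcribed.

OFF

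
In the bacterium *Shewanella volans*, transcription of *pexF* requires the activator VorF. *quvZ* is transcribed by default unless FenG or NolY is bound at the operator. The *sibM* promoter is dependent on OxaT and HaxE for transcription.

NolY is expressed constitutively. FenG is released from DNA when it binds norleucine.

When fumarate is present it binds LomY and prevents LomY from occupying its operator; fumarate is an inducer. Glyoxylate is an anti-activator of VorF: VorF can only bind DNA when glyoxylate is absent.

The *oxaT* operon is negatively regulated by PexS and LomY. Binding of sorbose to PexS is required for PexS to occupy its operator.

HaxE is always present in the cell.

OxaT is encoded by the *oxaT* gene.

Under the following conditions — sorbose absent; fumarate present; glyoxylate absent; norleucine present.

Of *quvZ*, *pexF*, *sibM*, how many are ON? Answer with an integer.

Norleucine is present, so FenG is inactive.
NolY is produced constitutively and is active.
With repressor NolY bound, *quvZ* is not transcribed.
→ *quvZ* is OFF.
Glyoxylate is absent, so VorF is active.
No repressor is bound and VorF is active, so *pexF* is transcribed.
→ *pexF* is ON.
Sorbose is absent, so PexS is inactive.
Fumarate is present, so LomY is inactive.
With no repressor bound, *oxaT* is transcribed.
So OxaT is produced and active.
HaxE is produced constitutively and is active.
No repressor is bound and OxaT and HaxE are active, so *sibM* is transcribed.
→ *sibM* is ON.
2 of the 3 genes are transcribed.

2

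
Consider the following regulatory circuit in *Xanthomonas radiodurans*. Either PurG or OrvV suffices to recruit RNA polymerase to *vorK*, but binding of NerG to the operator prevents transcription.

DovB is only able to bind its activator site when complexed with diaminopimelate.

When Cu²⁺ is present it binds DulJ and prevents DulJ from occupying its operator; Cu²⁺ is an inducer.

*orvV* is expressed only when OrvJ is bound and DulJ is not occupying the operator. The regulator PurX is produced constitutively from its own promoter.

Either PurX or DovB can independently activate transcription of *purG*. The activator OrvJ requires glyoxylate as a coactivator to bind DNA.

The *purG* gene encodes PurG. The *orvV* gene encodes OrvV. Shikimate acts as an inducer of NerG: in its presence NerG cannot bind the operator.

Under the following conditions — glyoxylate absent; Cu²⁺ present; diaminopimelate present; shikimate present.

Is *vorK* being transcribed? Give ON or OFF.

PurX is produced constitutively and is active.
Diaminopimelate is present, so DovB is active.
Activator PurX is present, so *purG* is transcribed.
So PurG is produced and active.
Shikimate is present, so NerG is inactive.
Glyoxylate is absent, so OrvJ is inactive.
Cu²⁺ is present, so DulJ is inactive.
Required activator OrvJ is absent, so *orvV* is not transcribed.
So OrvV is not produced.
Activator PurG is present, so *vorK* is transcribed.

ON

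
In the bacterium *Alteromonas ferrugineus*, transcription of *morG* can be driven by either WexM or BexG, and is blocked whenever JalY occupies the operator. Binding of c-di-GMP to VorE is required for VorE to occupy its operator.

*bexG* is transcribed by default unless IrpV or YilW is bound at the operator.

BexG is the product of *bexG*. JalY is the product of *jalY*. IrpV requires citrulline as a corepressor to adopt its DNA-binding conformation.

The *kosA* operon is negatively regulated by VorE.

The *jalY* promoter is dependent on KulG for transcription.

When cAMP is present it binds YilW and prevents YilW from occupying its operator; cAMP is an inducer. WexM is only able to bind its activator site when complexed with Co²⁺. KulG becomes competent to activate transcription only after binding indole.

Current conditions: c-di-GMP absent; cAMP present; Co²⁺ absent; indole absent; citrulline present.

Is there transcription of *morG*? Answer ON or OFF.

Co²⁺ is absent, so WexM is inactive.
Indole is absent, so KulG is inactive.
Required activator KulG is absent, so *jalY* is not transcribed.
So JalY is not produced.
Citrulline is present, so IrpV is active.
cAMP is present, so YilW is inactive.
With repressor IrpV bound, *bexG* is not transcribed.
So BexG is not produced.
No activator is available at the *morG* promoter, so *morG* is not transcribed.

OFF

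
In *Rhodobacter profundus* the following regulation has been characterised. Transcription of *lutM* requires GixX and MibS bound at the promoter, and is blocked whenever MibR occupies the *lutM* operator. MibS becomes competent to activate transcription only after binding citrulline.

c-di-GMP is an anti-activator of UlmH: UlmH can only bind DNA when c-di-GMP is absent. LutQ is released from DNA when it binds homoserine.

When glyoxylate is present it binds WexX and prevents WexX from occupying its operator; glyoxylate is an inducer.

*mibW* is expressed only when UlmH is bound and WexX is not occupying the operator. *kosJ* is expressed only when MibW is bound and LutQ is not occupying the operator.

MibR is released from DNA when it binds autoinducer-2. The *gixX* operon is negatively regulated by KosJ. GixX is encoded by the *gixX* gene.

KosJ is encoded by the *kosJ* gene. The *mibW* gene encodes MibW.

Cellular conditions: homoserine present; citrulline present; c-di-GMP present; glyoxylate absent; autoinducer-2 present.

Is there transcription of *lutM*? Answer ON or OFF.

ON

Autoinducer-2 is present, so MibR is inactive.
c-di-GMP is present, so UlmH is inactive.
Glyoxylate is absent, so WexX is active.
With repressor WexX bound, *mibW* is not transcribed.
So MibW is not produced.
Homoserine is present, so LutQ is inactive.
Required activator MibW is absent, so *kosJ* is not transcribed.
So KosJ is not produced.
With no repressor bound, *gixX* is transcribed.
So GixX is produced and active.
Citrulline is present, so MibS is active.
No repressor is bound and GixX and MibS are active, so *lutM* is transcribed.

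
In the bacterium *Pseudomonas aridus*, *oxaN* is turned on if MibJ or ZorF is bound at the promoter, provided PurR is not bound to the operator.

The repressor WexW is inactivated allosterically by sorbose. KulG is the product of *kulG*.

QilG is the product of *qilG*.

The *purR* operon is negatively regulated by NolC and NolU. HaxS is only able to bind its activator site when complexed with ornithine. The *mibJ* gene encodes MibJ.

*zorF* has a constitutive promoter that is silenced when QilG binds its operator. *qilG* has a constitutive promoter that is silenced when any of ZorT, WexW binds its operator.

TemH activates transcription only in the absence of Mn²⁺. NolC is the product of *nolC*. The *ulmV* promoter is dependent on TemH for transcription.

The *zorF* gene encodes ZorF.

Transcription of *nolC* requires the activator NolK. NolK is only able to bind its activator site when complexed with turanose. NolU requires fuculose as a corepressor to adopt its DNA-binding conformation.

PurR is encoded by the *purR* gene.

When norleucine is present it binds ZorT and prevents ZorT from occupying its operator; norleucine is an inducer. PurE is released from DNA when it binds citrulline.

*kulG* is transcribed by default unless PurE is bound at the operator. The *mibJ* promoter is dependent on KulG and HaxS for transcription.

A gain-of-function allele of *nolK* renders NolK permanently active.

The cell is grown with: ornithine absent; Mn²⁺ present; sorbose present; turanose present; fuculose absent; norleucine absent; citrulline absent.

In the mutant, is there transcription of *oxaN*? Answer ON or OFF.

NolK is constitutively active in this strain.
No repressor is bound and NolK is active, so *nolC* is transcribed.
So NolC is produced and active.
Fuculose is absent, so NolU is inactive.
With repressor NolC bound, *purR* is not transcribed.
So PurR is not produced.
Citrulline is absent, so PurE is active.
With repressor PurE bound, *kulG* is not transcribed.
So KulG is not produced.
Ornithine is absent, so HaxS is inactive.
Required activator KulG is absent, so *mibJ* is not transcribed.
So MibJ is not produced.
Norleucine is absent, so ZorT is active.
Sorbose is present, so WexW is inactive.
With repressor ZorT bound, *qilG* is not transcribed.
So QilG is not produced.
With no repressor bound, *zorF* is transcribed.
So ZorF is produced and active.
Activator ZorF is present, so *oxaN* is transcribed.

ON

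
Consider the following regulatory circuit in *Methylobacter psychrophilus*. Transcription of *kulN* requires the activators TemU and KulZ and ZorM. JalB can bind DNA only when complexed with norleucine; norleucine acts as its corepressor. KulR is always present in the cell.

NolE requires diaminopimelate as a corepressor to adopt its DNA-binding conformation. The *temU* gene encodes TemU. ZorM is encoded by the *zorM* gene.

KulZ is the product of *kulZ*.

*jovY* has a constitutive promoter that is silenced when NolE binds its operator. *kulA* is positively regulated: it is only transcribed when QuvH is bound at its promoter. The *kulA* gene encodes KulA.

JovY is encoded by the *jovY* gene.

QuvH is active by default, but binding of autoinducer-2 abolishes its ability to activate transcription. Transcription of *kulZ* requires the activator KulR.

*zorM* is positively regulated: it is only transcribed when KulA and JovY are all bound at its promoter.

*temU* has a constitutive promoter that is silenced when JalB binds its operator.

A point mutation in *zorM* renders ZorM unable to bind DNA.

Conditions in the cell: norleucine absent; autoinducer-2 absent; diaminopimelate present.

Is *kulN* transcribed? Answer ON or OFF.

OFF

Norleucine is absent, so JalB is inactive.
With no repressor bound, *temU* is transcribed.
So TemU is produced and active.
KulR is produced constitutively and is active.
No repressor is bound and KulR is active, so *kulZ* is transcribed.
So KulZ is produced and active.
ZorM is non-functional in this strain, so it has no effect.
Required activator ZorM is absent, so *kulN* is not transcribed.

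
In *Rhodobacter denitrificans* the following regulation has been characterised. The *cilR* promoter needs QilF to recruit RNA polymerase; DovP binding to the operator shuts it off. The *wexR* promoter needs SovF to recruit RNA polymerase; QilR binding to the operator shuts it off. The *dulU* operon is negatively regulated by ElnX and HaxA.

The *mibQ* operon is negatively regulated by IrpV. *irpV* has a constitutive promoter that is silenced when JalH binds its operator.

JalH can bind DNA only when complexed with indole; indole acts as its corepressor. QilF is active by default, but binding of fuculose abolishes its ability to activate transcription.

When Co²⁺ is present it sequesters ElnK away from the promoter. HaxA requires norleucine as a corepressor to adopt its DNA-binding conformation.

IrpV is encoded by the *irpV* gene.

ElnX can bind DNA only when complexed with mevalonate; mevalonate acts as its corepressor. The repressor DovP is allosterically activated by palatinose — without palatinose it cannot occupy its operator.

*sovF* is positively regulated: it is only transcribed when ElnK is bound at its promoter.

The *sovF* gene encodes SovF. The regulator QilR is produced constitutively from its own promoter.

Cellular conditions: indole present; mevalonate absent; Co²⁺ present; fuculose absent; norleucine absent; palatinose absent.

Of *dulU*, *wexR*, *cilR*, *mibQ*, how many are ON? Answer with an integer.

3

Mevalonate is absent, so ElnX is inactive.
Norleucine is absent, so HaxA is inactive.
With no repressor bound, *dulU* is transcribed.
→ *dulU* is ON.
Co²⁺ is present, so ElnK is inactive.
Required activator ElnK is absent, so *sovF* is not transcribed.
So SovF is not produced.
QilR is produced constitutively and is active.
With repressor QilR bound, *wexR* is not transcribed.
→ *wexR* is OFF.
Fuculose is absent, so QilF is active.
Palatinose is absent, so DovP is inactive.
No repressor is bound and QilF is active, so *cilR* is transcribed.
→ *cilR* is ON.
Indole is present, so JalH is active.
With repressor JalH bound, *irpV* is not transcribed.
So IrpV is not produced.
With no repressor bound, *mibQ* is transcribed.
→ *mibQ* is ON.
3 of the 4 genes are transcribed.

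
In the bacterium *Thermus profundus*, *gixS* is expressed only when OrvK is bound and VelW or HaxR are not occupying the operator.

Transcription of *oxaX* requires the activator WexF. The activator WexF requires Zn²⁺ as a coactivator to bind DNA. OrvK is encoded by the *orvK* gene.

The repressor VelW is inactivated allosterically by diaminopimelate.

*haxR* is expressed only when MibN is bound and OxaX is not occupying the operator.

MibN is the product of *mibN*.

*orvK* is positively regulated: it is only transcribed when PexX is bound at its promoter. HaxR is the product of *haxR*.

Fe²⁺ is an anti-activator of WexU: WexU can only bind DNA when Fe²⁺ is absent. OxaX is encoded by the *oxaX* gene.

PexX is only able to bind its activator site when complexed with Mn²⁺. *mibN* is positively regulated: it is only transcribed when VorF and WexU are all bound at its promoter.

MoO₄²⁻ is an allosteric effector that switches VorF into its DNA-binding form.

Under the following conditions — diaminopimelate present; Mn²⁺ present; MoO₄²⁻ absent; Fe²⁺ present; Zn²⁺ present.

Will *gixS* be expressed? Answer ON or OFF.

ON

Mn²⁺ is present, so PexX is active.
No repressor is bound and PexX is active, so *orvK* is transcribed.
So OrvK is produced and active.
Diaminopimelate is present, so VelW is inactive.
Zn²⁺ is present, so WexF is active.
No repressor is bound and WexF is active, so *oxaX* is transcribed.
So OxaX is produced and active.
MoO₄²⁻ is absent, so VorF is inactive.
Fe²⁺ is present, so WexU is inactive.
Required activator VorF is absent, so *mibN* is not transcribed.
So MibN is not produced.
With repressor OxaX bound, *haxR* is not transcribed.
So HaxR is not produced.
No repressor is bound and OrvK is active, so *gixS* is transcribed.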